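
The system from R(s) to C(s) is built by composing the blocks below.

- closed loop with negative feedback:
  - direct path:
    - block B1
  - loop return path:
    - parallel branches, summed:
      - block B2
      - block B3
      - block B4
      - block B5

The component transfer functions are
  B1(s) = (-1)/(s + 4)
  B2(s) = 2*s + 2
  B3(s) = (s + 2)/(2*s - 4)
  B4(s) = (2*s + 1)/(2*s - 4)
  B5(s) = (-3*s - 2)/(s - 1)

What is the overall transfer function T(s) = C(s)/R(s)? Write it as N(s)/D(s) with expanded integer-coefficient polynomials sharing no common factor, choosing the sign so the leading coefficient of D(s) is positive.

[1] parallel reduction of B2, B3, B4, B5; result (4*s^3 - 11*s^2 + 4*s + 13)/(2*s^2 - 6*s + 4)
[2] reduce the feedback loop with forward B1 and return (B2+B3+B4+B5), which is the overall transfer function T(s) = C(s)/R(s) in lowest terms

Final answer: (2*s^2 - 6*s + 4)/(2*s^3 - 13*s^2 + 24*s - 3)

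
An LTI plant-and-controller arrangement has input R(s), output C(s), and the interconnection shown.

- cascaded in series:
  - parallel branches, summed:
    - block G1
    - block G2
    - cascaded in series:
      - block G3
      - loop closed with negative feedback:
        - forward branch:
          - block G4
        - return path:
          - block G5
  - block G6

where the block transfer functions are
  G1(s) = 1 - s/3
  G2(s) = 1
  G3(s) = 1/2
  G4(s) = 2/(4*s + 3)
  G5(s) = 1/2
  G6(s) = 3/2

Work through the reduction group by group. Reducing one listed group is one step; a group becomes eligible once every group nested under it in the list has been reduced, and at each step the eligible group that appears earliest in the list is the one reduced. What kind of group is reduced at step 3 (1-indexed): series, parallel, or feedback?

1. apply the feedback formula to G4, G5
2. reduce the series chain G3, [G4/(1+G4*G5)]
3. parallel reduction of G1, G2, (G3*[G4/(1+G4*G5)])
4. series reduction of (G1+G2+(G3*[G4/(1+G4*G5)])), G6
At step 3 the group reduced is parallel.

Final answer: parallel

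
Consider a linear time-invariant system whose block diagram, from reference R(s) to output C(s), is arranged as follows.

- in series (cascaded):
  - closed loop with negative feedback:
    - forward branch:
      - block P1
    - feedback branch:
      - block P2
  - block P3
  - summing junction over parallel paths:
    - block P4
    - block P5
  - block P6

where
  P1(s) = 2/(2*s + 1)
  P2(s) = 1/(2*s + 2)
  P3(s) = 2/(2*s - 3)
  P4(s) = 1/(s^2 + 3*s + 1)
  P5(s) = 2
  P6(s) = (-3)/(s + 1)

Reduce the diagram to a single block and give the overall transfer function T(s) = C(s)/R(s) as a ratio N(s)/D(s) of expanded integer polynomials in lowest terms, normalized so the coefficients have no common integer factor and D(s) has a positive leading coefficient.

(1) close the feedback loop around P1, P2: (2*s + 2)/(2*s^2 + 3*s + 2)
(2) reduce the parallel group P4, P5: (2*s^2 + 6*s + 3)/(s^2 + 3*s + 1)
(3) multiply [P1/(1+P1*P2)], P3, (P4+P5), P6 (series) - this is the overall T(s), already in the required normalized form

Answer: (-24*s^2 - 72*s - 36)/(4*s^5 + 12*s^4 - s^3 - 21*s^2 - 23*s - 6)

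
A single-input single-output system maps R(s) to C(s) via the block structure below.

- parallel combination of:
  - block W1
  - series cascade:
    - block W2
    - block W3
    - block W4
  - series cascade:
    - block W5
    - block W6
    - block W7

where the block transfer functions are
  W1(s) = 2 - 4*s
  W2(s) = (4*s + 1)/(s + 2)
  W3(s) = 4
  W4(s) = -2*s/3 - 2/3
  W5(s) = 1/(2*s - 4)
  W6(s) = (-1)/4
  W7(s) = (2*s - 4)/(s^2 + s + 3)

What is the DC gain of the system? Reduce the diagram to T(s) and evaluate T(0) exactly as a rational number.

First reduce the diagram to T(s).

Step 1. combine W2, W3, W4 in series: (-32*s^2 - 40*s - 8)/(3*s + 6)
Step 2. reduce the series chain W5, W6, W7: (-1)/(4*s^2 + 4*s + 12)
Step 3. parallel reduction of W1, (W2*W3*W4), (W5*W6*W7): (-176*s^4 - 408*s^3 - 744*s^2 - 683*s + 42)/(12*s^3 + 36*s^2 + 60*s + 72)
That last expression is T(s); at s = 0 only the constant terms survive, so T(0) = 42/72 = 7/12.

Answer: 7/12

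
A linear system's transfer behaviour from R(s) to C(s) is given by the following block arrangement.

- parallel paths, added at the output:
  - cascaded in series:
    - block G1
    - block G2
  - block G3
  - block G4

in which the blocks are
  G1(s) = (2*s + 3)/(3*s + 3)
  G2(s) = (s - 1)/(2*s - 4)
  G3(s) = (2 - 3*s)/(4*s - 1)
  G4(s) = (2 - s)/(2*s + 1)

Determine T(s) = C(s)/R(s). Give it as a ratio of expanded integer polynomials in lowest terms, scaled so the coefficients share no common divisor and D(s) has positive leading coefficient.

[1] combine G1, G2 in series -> (2*s^2 + s - 3)/(6*s^2 - 6*s - 12)
[2] reduce the parallel group (G1*G2), G3, G4, giving the overall T(s)

Therefore the answer is (-44*s^4 + 132*s^3 + 36*s^2 - 127*s + 3)/(48*s^4 - 36*s^3 - 114*s^2 - 18*s + 12).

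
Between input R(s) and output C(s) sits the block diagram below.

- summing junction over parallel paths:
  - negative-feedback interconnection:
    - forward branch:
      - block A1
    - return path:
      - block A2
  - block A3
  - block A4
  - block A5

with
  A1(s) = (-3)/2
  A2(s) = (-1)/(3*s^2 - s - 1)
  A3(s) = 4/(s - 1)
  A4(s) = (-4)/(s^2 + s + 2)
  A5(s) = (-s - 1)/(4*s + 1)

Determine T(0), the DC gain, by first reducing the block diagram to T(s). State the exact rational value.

(1) collapse the loop (A1 forward, A2 return): (-9*s^2 + 3*s + 3)/(6*s^2 - 2*s + 1)
(2) reduce the parallel group [A1/(1+A1*A2)], A3, A4, A5: (-42*s^6 + 95*s^5 - 34*s^4 + 381*s^3 - 2*s^2 - 6*s + 8)/(24*s^6 - 2*s^5 + 26*s^4 - 49*s^3 + 6*s^2 - 3*s - 2)
DC gain: substitute s = 0 into T(s) from step 2: T(0) = 8/(-2) = -4.

Final answer: -4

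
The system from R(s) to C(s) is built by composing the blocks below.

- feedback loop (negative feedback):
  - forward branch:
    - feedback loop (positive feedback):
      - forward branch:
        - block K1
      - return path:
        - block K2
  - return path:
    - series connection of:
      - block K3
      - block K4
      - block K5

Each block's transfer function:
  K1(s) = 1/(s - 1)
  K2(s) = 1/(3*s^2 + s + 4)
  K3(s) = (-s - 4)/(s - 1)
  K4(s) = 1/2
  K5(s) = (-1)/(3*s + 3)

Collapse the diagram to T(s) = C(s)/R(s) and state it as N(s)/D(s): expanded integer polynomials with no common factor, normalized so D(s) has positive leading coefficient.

(1) collapse the loop (K1 forward, K2 return) -> (3*s^2 + s + 4)/(3*s^3 - 2*s^2 + 3*s - 5)
(2) cascade K3, K4, K5 -> (s + 4)/(6*s^2 - 6)
(3) collapse the loop ([K1/(1-K1*K2)] forward, (K3*K4*K5) return); the result is T(s) itself (integer coefficients, no common factor, positive leading denominator coefficient)

Final answer: (18*s^4 + 6*s^3 + 6*s^2 - 6*s - 24)/(18*s^5 - 12*s^4 + 3*s^3 - 5*s^2 - 10*s + 46)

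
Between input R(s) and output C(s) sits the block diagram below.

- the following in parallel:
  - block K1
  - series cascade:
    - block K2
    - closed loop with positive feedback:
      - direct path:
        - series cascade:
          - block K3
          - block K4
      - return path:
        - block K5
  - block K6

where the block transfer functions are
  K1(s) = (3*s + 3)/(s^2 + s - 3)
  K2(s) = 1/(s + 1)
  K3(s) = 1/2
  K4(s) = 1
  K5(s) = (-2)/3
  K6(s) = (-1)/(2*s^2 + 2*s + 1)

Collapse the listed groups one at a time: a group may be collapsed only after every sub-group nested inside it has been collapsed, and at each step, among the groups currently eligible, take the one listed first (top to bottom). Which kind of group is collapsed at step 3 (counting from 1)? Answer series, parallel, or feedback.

Step 1. series reduction of K3, K4
Step 2. reduce the feedback loop with forward (K3*K4) and return K5
Step 3. multiply K2, [(K3*K4)/(1-(K3*K4)*K5)] (series)
Step 4. add K1, (K2*[(K3*K4)/(1-(K3*K4)*K5)]), K6 (parallel)
At step 3 the group reduced is series.

Hence the answer: series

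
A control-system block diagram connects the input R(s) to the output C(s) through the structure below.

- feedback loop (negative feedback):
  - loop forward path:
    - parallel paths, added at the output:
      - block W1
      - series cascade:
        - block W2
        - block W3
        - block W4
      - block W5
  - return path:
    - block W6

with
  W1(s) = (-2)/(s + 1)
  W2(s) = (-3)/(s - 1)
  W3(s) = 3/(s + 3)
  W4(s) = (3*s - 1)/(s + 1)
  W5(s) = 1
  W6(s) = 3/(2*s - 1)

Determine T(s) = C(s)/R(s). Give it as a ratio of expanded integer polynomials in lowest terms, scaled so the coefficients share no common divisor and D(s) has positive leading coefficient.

[1] cascade W2, W3, W4 -> (9 - 27*s)/(s^3 + 3*s^2 - s - 3)
[2] add W1, (W2*W3*W4), W5 (parallel) -> (s^3 + s^2 - 32*s + 12)/(s^3 + 3*s^2 - s - 3)
[3] apply the feedback formula to (W1+(W2*W3*W4)+W5), W6 - this is the overall T(s), already in the required normalized form

Therefore the answer is (2*s^4 + s^3 - 65*s^2 + 56*s - 12)/(2*s^4 + 8*s^3 - 2*s^2 - 101*s + 39).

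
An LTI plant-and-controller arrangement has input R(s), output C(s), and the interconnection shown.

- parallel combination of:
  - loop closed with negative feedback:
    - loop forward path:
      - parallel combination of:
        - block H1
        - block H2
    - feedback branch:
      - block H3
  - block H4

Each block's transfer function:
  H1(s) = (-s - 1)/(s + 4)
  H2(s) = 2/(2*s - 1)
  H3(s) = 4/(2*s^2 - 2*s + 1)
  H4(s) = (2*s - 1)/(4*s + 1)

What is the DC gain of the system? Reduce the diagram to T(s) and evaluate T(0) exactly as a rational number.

The answer is -23/32.

Reasoning:
Step 1: add H1, H2 (parallel) = (-2*s^2 + s + 9)/(2*s^2 + 7*s - 4)
Step 2: apply the feedback formula to (H1+H2), H3 = (-4*s^4 + 6*s^3 + 14*s^2 - 17*s + 9)/(4*s^4 + 10*s^3 - 28*s^2 + 19*s + 32)
Step 3: combine [(H1+H2)/(1+(H1+H2)*H3)], H4 in parallel = (-8*s^5 + 36*s^4 - 4*s^3 + 12*s^2 + 64*s - 23)/(16*s^5 + 44*s^4 - 102*s^3 + 48*s^2 + 147*s + 32)
Evaluating the step-3 result (the overall T(s)) at s = 0 gives T(0) = -23/32.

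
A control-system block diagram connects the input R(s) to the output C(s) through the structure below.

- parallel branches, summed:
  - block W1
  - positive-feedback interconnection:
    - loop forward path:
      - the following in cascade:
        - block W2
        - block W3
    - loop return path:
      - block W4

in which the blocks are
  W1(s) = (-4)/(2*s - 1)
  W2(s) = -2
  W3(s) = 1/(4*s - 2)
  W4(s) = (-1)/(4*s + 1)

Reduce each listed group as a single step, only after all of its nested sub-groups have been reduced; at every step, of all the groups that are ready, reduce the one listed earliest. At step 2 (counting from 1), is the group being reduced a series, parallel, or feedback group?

Step 1: reduce the series chain W2, W3
Step 2: collapse the loop ((W2*W3) forward, W4 return)
Step 3: reduce the parallel group W1, [(W2*W3)/(1-(W2*W3)*W4)]
So the answer for step 2 is feedback.

Therefore the answer is feedback.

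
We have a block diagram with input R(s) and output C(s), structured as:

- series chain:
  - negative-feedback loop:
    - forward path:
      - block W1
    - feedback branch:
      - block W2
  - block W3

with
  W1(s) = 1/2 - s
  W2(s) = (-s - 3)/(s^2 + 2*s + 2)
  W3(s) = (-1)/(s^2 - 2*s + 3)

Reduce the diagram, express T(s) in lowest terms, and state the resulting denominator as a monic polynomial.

First reduce the diagram to T(s).

Step 1 - close the feedback loop around W1, W2 gives (-2*s^3 - 3*s^2 - 2*s + 2)/(4*s^2 + 9*s + 1)
Step 2 - reduce the series chain [W1/(1+W1*W2)], W3 gives (2*s^3 + 3*s^2 + 2*s - 2)/(4*s^4 + s^3 - 5*s^2 + 25*s + 3)
That last expression is T(s), already simplified. Scaling its denominator by 1/4 (the reciprocal of the leading coefficient) yields the monic denominator.

Answer: s^4 + s^3/4 - 5*s^2/4 + 25*s/4 + 3/4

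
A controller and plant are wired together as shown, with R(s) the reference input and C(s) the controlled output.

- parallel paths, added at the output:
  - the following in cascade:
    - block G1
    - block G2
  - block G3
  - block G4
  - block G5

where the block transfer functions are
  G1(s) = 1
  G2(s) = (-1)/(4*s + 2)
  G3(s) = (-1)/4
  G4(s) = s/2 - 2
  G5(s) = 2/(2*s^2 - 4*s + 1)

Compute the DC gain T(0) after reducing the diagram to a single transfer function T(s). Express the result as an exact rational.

Step 1: multiply G1, G2 (series) = (-1)/(4*s + 2)
Step 2: reduce the parallel group (G1*G2), G3, G4, G5 = (8*s^4 - 48*s^3 + 46*s^2 + 44*s - 3)/(16*s^3 - 24*s^2 - 8*s + 4)
Step 2 gives the overall T(s). Then T(0) = -3/4.

Final answer: -3/4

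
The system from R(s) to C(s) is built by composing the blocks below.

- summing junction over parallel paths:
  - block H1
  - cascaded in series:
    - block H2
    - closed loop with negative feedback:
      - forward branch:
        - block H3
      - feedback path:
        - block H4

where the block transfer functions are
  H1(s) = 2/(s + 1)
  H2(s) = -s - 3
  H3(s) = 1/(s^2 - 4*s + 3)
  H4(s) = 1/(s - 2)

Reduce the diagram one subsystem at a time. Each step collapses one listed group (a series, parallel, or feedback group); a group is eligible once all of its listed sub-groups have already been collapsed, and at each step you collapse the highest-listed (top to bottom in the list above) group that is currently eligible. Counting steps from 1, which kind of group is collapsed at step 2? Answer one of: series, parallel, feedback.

1. feedback reduction of H3, H4
2. combine H2, [H3/(1+H3*H4)] in series
3. add H1, (H2*[H3/(1+H3*H4)]) (parallel)
Step 2 collapses a series group.

Final answer: series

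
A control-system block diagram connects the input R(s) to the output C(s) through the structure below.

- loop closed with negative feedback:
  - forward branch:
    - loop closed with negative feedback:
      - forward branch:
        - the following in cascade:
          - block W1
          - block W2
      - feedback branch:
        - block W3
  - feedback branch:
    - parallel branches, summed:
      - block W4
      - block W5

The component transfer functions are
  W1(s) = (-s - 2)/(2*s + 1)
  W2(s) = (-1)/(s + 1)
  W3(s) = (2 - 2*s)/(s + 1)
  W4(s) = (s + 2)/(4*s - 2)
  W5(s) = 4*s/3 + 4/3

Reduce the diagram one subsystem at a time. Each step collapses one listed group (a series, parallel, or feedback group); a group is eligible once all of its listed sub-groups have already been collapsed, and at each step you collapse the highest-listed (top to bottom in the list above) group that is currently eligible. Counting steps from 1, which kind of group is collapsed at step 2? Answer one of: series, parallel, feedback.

Step 1: cascade W1, W2
Step 2: reduce the feedback loop with forward (W1*W2) and return W3
Step 3: combine W4, W5 in parallel
Step 4: collapse the loop ([(W1*W2)/(1+(W1*W2)*W3)] forward, (W4+W5) return)
So the answer for step 2 is feedback.

Hence the answer: feedback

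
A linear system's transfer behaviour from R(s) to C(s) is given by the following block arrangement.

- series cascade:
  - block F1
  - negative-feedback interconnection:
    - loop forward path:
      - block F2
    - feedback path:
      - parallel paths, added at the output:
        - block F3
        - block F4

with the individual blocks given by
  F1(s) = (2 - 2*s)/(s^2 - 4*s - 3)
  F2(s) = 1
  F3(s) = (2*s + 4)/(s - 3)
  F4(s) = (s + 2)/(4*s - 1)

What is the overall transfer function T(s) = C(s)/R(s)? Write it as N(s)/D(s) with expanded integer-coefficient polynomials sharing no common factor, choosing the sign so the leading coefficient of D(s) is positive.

[1] reduce the parallel group F3, F4, giving (9*s^2 + 13*s - 10)/(4*s^2 - 13*s + 3)
[2] collapse the loop (F2 forward, (F3+F4) return), giving (4*s^2 - 13*s + 3)/(13*s^2 - 7)
[3] series reduction of F1, [F2/(1+F2*(F3+F4))]: this yields T(s), and no further normalization is needed

Therefore the answer is (-8*s^3 + 34*s^2 - 32*s + 6)/(13*s^4 - 52*s^3 - 46*s^2 + 28*s + 21).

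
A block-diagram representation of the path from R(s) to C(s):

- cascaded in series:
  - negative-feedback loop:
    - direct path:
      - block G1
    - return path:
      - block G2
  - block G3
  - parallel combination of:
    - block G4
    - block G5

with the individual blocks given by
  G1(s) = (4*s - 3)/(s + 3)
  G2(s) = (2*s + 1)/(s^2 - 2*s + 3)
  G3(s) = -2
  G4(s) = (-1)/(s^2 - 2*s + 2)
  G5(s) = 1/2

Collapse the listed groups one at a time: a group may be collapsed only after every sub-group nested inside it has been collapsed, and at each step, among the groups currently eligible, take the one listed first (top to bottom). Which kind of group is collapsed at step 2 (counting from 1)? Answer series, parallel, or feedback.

Answer: parallel

Working:
Step 1: collapse the loop (G1 forward, G2 return)
Step 2: combine G4, G5 in parallel
Step 3: combine [G1/(1+G1*G2)], G3, (G4+G5) in series
So the answer for step 2 is parallel.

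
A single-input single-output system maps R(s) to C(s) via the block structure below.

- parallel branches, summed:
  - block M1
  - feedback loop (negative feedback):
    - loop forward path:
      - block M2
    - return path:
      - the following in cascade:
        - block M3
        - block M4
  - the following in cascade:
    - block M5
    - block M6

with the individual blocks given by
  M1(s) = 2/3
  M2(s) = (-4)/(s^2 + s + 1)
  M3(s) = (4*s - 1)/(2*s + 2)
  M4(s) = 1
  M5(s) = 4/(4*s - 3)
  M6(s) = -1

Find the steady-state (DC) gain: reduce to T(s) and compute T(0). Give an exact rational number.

(1) series reduction of M3, M4 gives (4*s - 1)/(2*s + 2)
(2) reduce the feedback loop with forward M2 and return (M3*M4) gives (-4*s - 4)/(s^3 + 2*s^2 - 6*s + 3)
(3) combine M5, M6 in series gives (-4)/(4*s - 3)
(4) parallel reduction of M1, [M2/(1+M2*(M3*M4))], (M5*M6) gives (8*s^4 - 2*s^3 - 132*s^2 + 120*s - 18)/(12*s^4 + 15*s^3 - 90*s^2 + 90*s - 27)
Step 4 gives the overall T(s). Then T(0) = -18/(-27) = 2/3.

Answer: 2/3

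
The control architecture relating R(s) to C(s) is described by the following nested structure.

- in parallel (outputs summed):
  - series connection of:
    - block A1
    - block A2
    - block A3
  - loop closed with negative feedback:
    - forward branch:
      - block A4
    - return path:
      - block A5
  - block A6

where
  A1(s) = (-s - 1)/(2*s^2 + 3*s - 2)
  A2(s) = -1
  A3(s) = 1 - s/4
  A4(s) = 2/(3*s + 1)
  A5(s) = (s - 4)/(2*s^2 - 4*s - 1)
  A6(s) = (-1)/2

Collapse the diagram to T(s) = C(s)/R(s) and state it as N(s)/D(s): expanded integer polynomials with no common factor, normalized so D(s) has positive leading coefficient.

Reducing step by step:

1. cascade A1, A2, A3, giving (-s^2 + 3*s + 4)/(8*s^2 + 12*s - 8)
2. feedback reduction of A4, A5, giving (4*s^2 - 8*s - 2)/(6*s^3 - 10*s^2 - 5*s - 9)
3. parallel reduction of (A1*A2*A3), [A4/(1+A4*A5)], A6, giving the overall T(s)

Answer: (-30*s^5 + 64*s^4 + 87*s^3 - 164*s^2 + 27*s - 56)/(48*s^5 - 8*s^4 - 208*s^3 - 52*s^2 - 68*s + 72)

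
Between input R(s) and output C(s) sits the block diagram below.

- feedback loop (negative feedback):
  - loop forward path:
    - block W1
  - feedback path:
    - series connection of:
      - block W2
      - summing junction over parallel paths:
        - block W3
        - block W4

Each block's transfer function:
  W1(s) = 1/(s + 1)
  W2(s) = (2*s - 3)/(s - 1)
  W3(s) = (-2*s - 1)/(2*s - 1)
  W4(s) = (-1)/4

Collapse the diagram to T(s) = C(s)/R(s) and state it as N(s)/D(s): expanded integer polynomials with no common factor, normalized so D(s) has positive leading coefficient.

1. parallel reduction of W3, W4 -> (-10*s - 3)/(8*s - 4)
2. cascade W2, (W3+W4) -> (-20*s^2 + 24*s + 9)/(8*s^2 - 12*s + 4)
3. collapse the loop (W1 forward, (W2*(W3+W4)) return): this yields T(s), and no further normalization is needed

Answer: (8*s^2 - 12*s + 4)/(8*s^3 - 24*s^2 + 16*s + 13)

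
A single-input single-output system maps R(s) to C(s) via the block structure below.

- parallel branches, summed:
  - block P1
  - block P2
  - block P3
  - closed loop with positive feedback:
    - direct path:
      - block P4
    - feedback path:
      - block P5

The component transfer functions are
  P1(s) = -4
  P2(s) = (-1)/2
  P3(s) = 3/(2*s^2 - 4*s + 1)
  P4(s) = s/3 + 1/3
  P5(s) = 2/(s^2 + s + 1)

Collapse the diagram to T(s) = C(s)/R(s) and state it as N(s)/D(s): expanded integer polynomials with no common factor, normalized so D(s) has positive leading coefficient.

[1] collapse the loop (P4 forward, P5 return) -> (s^3 + 2*s^2 + 2*s + 1)/(3*s^2 + s + 1)
[2] reduce the parallel group P1, P2, P3, [P4/(1-P4*P5)] - this is the overall T(s), already in the required normalized form

Answer: (4*s^5 - 54*s^4 + 84*s^3 + s^2 + 29*s - 1)/(12*s^4 - 20*s^3 + 2*s^2 - 6*s + 2)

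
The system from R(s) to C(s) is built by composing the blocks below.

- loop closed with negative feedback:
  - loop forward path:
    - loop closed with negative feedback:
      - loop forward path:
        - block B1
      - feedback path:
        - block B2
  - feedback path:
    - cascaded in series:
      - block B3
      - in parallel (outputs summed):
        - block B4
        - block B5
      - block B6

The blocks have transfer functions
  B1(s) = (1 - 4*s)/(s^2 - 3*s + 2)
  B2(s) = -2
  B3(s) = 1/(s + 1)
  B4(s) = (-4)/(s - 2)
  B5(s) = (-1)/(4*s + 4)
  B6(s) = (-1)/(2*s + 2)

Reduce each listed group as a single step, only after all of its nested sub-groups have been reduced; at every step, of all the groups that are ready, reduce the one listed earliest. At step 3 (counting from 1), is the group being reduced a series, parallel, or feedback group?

The answer is series.

Reasoning:
[1] apply the feedback formula to B1, B2
[2] combine B4, B5 in parallel
[3] series reduction of B3, (B4+B5), B6
[4] collapse the loop ([B1/(1+B1*B2)] forward, (B3*(B4+B5)*B6) return)
The group at step 3 is a series group.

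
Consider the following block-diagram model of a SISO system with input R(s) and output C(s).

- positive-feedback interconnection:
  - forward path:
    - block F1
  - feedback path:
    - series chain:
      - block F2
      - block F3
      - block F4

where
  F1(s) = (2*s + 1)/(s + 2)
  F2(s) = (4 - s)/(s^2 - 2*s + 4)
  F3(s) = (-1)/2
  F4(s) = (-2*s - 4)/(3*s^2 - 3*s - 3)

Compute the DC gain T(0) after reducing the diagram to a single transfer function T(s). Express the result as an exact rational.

Reducing step by step:

Step 1: reduce the series chain F2, F3, F4; result (-s^2 + 2*s + 8)/(3*s^4 - 9*s^3 + 15*s^2 - 6*s - 12)
Step 2: collapse the loop (F1 forward, (F2*F3*F4) return); result (6*s^5 - 15*s^4 + 21*s^3 + 3*s^2 - 30*s - 12)/(3*s^5 - 3*s^4 - s^3 + 21*s^2 - 42*s - 32)
DC gain: substitute s = 0 into T(s) from step 2: T(0) = -12/(-32) = 3/8.

Answer: 3/8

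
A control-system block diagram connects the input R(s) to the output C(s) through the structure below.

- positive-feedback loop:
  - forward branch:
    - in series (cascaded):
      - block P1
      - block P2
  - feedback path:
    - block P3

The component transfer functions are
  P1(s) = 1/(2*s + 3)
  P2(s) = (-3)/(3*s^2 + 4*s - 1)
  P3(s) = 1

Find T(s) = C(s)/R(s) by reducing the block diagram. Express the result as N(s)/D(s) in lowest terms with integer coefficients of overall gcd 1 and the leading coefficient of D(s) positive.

Step 1: combine P1, P2 in series, giving (-3)/(6*s^3 + 17*s^2 + 10*s - 3)
Step 2: close the feedback loop around (P1*P2), P3; the result is T(s) itself (integer coefficients, no common factor, positive leading denominator coefficient)

Answer: (-3)/(6*s^3 + 17*s^2 + 10*s)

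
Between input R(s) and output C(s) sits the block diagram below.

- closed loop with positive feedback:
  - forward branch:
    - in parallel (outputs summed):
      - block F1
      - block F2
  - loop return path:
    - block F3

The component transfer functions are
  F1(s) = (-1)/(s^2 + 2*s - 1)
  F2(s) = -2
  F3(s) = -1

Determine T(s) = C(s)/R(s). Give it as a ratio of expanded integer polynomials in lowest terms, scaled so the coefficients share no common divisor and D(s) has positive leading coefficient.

Step 1. parallel reduction of F1, F2, giving (-2*s^2 - 4*s + 1)/(s^2 + 2*s - 1)
Step 2. collapse the loop ((F1+F2) forward, F3 return), which is the overall transfer function T(s) = C(s)/R(s) in lowest terms

Answer: (2*s^2 + 4*s - 1)/(s^2 + 2*s)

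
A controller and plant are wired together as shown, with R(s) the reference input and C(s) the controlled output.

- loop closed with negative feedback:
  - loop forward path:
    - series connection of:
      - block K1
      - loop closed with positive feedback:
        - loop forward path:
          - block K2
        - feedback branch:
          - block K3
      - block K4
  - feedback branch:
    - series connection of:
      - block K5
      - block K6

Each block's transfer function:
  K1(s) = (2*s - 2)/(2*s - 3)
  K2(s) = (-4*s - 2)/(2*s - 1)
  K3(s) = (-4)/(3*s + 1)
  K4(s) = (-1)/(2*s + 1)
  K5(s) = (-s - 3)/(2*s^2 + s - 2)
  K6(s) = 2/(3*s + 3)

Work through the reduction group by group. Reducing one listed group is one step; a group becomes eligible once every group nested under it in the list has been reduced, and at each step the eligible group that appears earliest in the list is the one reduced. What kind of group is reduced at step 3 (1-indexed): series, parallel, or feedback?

Step 1 - apply the feedback formula to K2, K3
Step 2 - reduce the series chain K1, [K2/(1-K2*K3)], K4
Step 3 - series reduction of K5, K6
Step 4 - collapse the loop ((K1*[K2/(1-K2*K3)]*K4) forward, (K5*K6) return)
At step 3 the group reduced is series.

Hence the answer: series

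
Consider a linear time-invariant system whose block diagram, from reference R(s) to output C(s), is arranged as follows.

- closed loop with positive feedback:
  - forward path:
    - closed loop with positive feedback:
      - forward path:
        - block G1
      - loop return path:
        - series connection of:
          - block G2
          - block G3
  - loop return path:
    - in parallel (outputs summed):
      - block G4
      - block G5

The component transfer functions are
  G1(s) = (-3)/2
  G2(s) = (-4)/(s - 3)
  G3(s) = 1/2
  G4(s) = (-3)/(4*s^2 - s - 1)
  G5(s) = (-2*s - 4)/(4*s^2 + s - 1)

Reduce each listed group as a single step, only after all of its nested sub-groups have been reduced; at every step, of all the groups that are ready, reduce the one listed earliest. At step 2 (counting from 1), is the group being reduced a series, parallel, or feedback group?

Step 1 - reduce the series chain G2, G3
Step 2 - collapse the loop (G1 forward, (G2*G3) return)
Step 3 - parallel reduction of G4, G5
Step 4 - close the feedback loop around [G1/(1-G1*(G2*G3))], (G4+G5)
The group at step 2 is a feedback group.

Hence the answer: feedback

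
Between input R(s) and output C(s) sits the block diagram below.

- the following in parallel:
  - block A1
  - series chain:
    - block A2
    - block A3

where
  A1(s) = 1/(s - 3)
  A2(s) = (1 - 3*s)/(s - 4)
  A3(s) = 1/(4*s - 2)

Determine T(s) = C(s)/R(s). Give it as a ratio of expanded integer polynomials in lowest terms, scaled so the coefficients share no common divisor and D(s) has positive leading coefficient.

The answer is (s^2 - 8*s + 5)/(4*s^3 - 30*s^2 + 62*s - 24).

Reasoning:
(1) combine A2, A3 in series: (1 - 3*s)/(4*s^2 - 18*s + 8)
(2) parallel reduction of A1, (A2*A3) - this is the overall T(s), already in the required normalized form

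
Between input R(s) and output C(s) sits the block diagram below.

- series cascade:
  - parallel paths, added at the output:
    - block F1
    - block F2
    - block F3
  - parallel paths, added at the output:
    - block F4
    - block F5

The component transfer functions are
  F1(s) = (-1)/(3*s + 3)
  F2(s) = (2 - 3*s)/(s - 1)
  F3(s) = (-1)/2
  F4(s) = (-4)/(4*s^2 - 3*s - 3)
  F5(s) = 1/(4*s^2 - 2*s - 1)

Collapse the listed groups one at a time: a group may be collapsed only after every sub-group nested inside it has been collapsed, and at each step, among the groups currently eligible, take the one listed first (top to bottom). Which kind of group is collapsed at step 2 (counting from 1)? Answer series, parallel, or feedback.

1. add F1, F2, F3 (parallel)
2. combine F4, F5 in parallel
3. combine (F1+F2+F3), (F4+F5) in series
At step 2 the group reduced is parallel.

Answer: parallel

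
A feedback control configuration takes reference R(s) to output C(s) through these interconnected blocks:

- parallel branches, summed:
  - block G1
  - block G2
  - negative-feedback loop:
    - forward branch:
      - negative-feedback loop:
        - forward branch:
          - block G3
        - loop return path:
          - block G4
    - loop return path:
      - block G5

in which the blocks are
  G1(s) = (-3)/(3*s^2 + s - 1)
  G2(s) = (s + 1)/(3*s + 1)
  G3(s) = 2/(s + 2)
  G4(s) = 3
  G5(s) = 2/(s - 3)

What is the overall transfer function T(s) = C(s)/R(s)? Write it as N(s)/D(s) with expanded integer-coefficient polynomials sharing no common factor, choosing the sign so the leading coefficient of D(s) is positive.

First reduce the diagram to T(s).

1. close the feedback loop around G3, G4; result 2/(s + 8)
2. collapse the loop ([G3/(1+G3*G4)] forward, G5 return); result (2*s - 6)/(s^2 + 5*s - 20)
3. combine G1, G2, [[G3/(1+G3*G4)]/(1+[G3/(1+G3*G4)]*G5)] in parallel; the result is T(s) itself (integer coefficients, no common factor, positive leading denominator coefficient)

Answer: (3*s^5 + 37*s^4 - 91*s^3 - 169*s^2 + 170*s + 86)/(9*s^5 + 51*s^4 - 152*s^3 - 131*s^2 + 35*s + 20)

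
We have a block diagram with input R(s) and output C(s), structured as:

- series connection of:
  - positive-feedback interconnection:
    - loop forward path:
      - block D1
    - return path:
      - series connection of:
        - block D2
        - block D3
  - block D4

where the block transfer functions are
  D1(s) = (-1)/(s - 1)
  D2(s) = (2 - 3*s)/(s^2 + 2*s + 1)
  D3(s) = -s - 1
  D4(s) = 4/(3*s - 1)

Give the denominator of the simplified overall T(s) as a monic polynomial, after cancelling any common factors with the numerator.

Reducing step by step:

Step 1 - reduce the series chain D2, D3 = (3*s - 2)/(s + 1)
Step 2 - apply the feedback formula to D1, (D2*D3) = (-s - 1)/(s^2 + 3*s - 3)
Step 3 - reduce the series chain [D1/(1-D1*(D2*D3))], D4 = (-4*s - 4)/(3*s^3 + 8*s^2 - 12*s + 3)
No further cancellation is possible in the step-3 result, so that is T(s). Its denominator becomes monic after dividing by the leading coefficient 3.

Answer: s^3 + 8*s^2/3 - 4*s + 1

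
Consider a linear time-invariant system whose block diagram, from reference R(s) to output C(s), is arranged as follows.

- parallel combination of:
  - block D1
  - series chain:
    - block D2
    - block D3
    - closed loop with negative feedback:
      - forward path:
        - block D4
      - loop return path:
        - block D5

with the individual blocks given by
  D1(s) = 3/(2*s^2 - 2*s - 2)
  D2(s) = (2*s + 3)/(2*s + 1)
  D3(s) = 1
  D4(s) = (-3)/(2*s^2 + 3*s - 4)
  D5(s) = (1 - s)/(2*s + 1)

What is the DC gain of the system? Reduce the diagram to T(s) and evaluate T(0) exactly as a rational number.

Reducing step by step:

Step 1 - collapse the loop (D4 forward, D5 return): (-6*s - 3)/(4*s^3 + 8*s^2 - 2*s - 7)
Step 2 - combine D2, D3, [D4/(1+D4*D5)] in series: (-6*s - 9)/(4*s^3 + 8*s^2 - 2*s - 7)
Step 3 - add D1, (D2*D3*[D4/(1+D4*D5)]) (parallel): (18*s^2 + 24*s - 3)/(8*s^5 + 8*s^4 - 28*s^3 - 26*s^2 + 18*s + 14)
DC gain: substitute s = 0 into T(s) from step 3: T(0) = -3/14.

Answer: -3/14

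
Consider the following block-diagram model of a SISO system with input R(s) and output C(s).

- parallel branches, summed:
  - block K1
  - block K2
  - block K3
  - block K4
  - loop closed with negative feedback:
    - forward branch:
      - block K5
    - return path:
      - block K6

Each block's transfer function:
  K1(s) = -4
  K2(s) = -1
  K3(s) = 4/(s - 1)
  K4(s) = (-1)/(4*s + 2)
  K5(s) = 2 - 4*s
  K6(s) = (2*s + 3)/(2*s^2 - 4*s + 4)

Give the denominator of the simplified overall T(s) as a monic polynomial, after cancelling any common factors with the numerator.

First reduce the diagram to T(s).

[1] reduce the feedback loop with forward K5 and return K6: (4*s^3 - 10*s^2 + 12*s - 4)/(3*s^2 + 6*s - 5)
[2] parallel reduction of K1, K2, K3, K4, [K5/(1+K5*K6)]: (16*s^5 - 108*s^4 + 15*s^3 + 287*s^2 - 27*s - 87)/(12*s^4 + 18*s^3 - 38*s^2 - 2*s + 10)
The result of step 2 is T(s) in lowest terms. Its denominator has leading coefficient 12; dividing the denominator through by 12 makes it monic.

Answer: s^4 + 3*s^3/2 - 19*s^2/6 - s/6 + 5/6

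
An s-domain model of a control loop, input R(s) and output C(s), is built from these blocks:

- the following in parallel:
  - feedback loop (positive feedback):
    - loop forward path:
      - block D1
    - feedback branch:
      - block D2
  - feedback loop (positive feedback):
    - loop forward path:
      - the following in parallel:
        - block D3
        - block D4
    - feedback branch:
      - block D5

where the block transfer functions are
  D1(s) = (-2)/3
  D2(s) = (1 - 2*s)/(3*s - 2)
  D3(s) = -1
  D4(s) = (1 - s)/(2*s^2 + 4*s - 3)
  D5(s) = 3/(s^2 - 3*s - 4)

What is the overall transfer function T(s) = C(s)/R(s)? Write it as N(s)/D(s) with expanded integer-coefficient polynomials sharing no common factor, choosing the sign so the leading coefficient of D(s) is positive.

Step 1 - collapse the loop (D1 forward, D2 return) = (4 - 6*s)/(5*s - 4)
Step 2 - combine D3, D4 in parallel = (-2*s^2 - 5*s + 4)/(2*s^2 + 4*s - 3)
Step 3 - collapse the loop ((D3+D4) forward, D5 return) = (-2*s^4 + s^3 + 27*s^2 + 8*s - 16)/(2*s^4 - 2*s^3 - 17*s^2 + 8*s)
Step 4 - parallel reduction of [D1/(1-D1*D2)], [(D3+D4)/(1-(D3+D4)*D5)], giving the overall T(s)

Therefore the answer is (-22*s^5 + 33*s^4 + 225*s^3 - 184*s^2 - 80*s + 64)/(10*s^5 - 18*s^4 - 77*s^3 + 108*s^2 - 32*s).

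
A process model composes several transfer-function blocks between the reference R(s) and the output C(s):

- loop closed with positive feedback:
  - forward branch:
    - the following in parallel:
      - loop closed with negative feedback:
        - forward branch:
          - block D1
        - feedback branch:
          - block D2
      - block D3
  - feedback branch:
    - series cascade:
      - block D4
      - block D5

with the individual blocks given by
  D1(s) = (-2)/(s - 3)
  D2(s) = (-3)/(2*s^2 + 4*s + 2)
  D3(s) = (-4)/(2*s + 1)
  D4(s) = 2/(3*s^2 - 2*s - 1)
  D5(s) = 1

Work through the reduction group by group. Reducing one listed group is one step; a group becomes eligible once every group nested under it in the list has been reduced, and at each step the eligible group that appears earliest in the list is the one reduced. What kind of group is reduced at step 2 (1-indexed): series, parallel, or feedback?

[1] feedback reduction of D1, D2
[2] parallel reduction of [D1/(1+D1*D2)], D3
[3] series reduction of D4, D5
[4] apply the feedback formula to ([D1/(1+D1*D2)]+D3), (D4*D5)
So the answer for step 2 is parallel.

Final answer: parallel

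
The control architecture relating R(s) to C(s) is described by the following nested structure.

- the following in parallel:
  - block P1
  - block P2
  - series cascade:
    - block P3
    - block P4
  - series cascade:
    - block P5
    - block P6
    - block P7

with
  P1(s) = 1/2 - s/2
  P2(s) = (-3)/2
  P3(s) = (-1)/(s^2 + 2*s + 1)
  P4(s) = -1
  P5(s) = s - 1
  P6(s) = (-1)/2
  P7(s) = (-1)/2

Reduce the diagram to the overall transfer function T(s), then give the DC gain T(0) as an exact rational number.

Step 1 - reduce the series chain P3, P4; result 1/(s^2 + 2*s + 1)
Step 2 - cascade P5, P6, P7; result s/4 - 1/4
Step 3 - add P1, P2, (P3*P4), (P5*P6*P7) (parallel); result (-s^3 - 7*s^2 - 11*s - 1)/(4*s^2 + 8*s + 4)
DC gain: substitute s = 0 into T(s) from step 3: T(0) = -1/4.

Therefore the answer is -1/4.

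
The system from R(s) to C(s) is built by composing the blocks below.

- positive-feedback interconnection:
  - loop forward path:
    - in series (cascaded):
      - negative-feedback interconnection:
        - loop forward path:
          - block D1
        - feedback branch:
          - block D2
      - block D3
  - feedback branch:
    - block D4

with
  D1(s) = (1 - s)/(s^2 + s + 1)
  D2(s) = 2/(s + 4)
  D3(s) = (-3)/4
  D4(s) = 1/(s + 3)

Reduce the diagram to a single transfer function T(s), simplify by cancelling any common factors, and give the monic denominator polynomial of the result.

(1) reduce the feedback loop with forward D1 and return D2, giving (-s^2 - 3*s + 4)/(s^3 + 5*s^2 + 3*s + 6)
(2) combine [D1/(1+D1*D2)], D3 in series, giving (3*s^2 + 9*s - 12)/(4*s^3 + 20*s^2 + 12*s + 24)
(3) apply the feedback formula to ([D1/(1+D1*D2)]*D3), D4, giving (3*s^3 + 18*s^2 + 15*s - 36)/(4*s^4 + 32*s^3 + 69*s^2 + 51*s + 84)
That last expression is T(s), already simplified. Scaling its denominator by 1/4 (the reciprocal of the leading coefficient) yields the monic denominator.

Answer: s^4 + 8*s^3 + 69*s^2/4 + 51*s/4 + 21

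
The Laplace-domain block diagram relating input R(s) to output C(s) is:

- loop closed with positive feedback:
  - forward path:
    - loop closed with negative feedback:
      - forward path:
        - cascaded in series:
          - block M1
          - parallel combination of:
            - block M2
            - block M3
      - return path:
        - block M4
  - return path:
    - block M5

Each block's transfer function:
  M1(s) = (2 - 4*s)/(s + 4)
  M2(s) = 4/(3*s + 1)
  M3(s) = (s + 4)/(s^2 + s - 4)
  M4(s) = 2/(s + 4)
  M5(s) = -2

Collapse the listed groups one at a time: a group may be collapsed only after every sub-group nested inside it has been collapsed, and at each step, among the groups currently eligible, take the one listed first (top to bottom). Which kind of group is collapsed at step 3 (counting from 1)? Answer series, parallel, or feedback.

(1) sum the parallel branches M2, M3
(2) series reduction of M1, (M2+M3)
(3) close the feedback loop around (M1*(M2+M3)), M4
(4) collapse the loop ([(M1*(M2+M3))/(1+(M1*(M2+M3))*M4)] forward, M5 return)
Step 3 collapses a feedback group.

Final answer: feedback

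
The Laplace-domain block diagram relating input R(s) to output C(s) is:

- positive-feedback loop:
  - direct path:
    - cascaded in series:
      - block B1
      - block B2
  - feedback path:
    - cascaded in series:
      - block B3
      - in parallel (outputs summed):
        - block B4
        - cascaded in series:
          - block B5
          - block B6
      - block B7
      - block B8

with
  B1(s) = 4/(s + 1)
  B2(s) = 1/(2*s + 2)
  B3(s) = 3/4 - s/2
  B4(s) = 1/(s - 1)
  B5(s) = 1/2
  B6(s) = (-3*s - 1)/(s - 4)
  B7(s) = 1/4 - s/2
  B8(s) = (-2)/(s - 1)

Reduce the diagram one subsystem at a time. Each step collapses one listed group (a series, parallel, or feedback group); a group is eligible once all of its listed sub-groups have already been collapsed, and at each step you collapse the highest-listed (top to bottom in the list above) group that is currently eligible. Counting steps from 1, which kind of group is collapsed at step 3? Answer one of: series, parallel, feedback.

Step 1 - cascade B1, B2
Step 2 - cascade B5, B6
Step 3 - sum the parallel branches B4, (B5*B6)
Step 4 - reduce the series chain B3, (B4+(B5*B6)), B7, B8
Step 5 - apply the feedback formula to (B1*B2), (B3*(B4+(B5*B6))*B7*B8)
So the answer for step 3 is parallel.

Therefore the answer is parallel.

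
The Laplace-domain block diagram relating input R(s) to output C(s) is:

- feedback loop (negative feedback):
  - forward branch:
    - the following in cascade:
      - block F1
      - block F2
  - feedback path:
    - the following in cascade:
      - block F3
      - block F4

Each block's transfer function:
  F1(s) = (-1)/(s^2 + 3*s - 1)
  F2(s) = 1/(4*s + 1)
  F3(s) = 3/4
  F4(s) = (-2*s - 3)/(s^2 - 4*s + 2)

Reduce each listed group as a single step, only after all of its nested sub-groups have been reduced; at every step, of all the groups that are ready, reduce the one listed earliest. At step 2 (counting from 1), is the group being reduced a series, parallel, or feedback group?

Reducing step by step:

1. combine F1, F2 in series
2. reduce the series chain F3, F4
3. close the feedback loop around (F1*F2), (F3*F4)
So the answer for step 2 is series.

Answer: series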